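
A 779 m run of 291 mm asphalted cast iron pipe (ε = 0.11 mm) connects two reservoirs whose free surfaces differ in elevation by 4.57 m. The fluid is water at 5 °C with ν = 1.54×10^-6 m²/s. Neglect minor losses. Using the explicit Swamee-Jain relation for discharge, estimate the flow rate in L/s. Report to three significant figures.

Q ≈ 91.5 L/s

Swamee-Jain (Type II): Q = -0.965·√(gD⁵h_f/L)·ln[ε/(3.7D) + √(3.17ν²L/(gD³h_f))]
√(gD⁵h_f/L) = √(9.81·0.291⁵·4.57/779) = 0.01096
ε/(3.7D) = 1.02×10^-4; √(3.17ν²L/(gD³h_f)) = 7.28×10^-5
Q = -0.965·0.01096·ln(1.750×10^-4) = 0.09148 m³/s
Check: V = 1.38 m/s, Re = 2.60×10^5, f = 0.01780, h_f = 4.60 m ≈ 4.57 m ✓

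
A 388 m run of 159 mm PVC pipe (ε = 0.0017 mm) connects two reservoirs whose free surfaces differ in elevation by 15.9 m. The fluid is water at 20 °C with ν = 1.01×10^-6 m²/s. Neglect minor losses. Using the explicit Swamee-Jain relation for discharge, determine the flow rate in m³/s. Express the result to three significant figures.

Q ≈ 0.0614 m³/s

Swamee-Jain (Type II): Q = -0.965·√(gD⁵h_f/L)·ln[ε/(3.7D) + √(3.17ν²L/(gD³h_f))]
√(gD⁵h_f/L) = √(9.81·0.159⁵·15.9/388) = 0.006392
ε/(3.7D) = 2.89×10^-6; √(3.17ν²L/(gD³h_f)) = 4.47×10^-5
Q = -0.965·0.006392·ln(4.762×10^-5) = 0.06138 m³/s
Check: V = 3.09 m/s, Re = 4.87×10^5, f = 0.01332, h_f = 15.8 m ≈ 15.9 m ✓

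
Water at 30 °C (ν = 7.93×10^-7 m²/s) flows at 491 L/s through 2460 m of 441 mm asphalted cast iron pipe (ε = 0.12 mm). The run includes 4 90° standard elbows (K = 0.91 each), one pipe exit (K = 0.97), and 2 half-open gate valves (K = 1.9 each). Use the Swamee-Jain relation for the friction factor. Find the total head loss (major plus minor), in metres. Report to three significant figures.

H_L ≈ 49.0 m

V = 4Q/(πD²) = 3.215 m/s; V²/2g = 0.5267 m
Re = 1.79×10^6, ε/D = 2.72×10^-4 → f = 0.01517 (Swamee-Jain)
Major: h_f = f(L/D)·V²/2g = 0.01517·5578·0.5267 = 44.56 m
Minor: ΣK = 8.41; h_m = ΣK·V²/2g = 4.429 m
Total H_L = 44.56 + 4.429 = 48.99 m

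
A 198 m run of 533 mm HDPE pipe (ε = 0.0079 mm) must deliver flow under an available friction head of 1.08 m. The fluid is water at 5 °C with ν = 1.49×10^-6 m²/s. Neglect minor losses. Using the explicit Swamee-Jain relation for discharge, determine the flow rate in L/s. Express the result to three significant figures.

Q ≈ 477 L/s

Swamee-Jain (Type II): Q = -0.965·√(gD⁵h_f/L)·ln[ε/(3.7D) + √(3.17ν²L/(gD³h_f))]
√(gD⁵h_f/L) = √(9.81·0.533⁵·1.08/198) = 0.04798
ε/(3.7D) = 4.01×10^-6; √(3.17ν²L/(gD³h_f)) = 2.95×10^-5
Q = -0.965·0.04798·ln(3.348×10^-5) = 0.4771 m³/s
Check: V = 2.14 m/s, Re = 7.65×10^5, f = 0.01245, h_f = 1.08 m ≈ 1.08 m ✓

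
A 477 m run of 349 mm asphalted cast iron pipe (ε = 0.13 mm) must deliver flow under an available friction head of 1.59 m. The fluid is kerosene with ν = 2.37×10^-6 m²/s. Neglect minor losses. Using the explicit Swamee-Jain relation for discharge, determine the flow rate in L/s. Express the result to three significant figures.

Swamee-Jain (Type II): Q = -0.965·√(gD⁵h_f/L)·ln[ε/(3.7D) + √(3.17ν²L/(gD³h_f))]
√(gD⁵h_f/L) = √(9.81·0.349⁵·1.59/477) = 0.01301
ε/(3.7D) = 1.01×10^-4; √(3.17ν²L/(gD³h_f)) = 1.13×10^-4
Q = -0.965·0.01301·ln(2.139×10^-4) = 0.1061 m³/s
Check: V = 1.11 m/s, Re = 1.63×10^5, f = 0.01863, h_f = 1.60 m ≈ 1.59 m ✓

Q ≈ 106 L/s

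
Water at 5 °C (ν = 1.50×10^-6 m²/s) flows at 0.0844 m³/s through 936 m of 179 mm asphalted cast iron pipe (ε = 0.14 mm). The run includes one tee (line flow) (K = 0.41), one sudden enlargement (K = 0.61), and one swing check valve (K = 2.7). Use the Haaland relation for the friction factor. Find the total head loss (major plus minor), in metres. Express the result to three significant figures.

V = 4Q/(πD²) = 3.354 m/s; V²/2g = 0.5733 m
Re = 4.00×10^5, ε/D = 7.82×10^-4 → f = 0.01931 (Haaland)
Major: h_f = f(L/D)·V²/2g = 0.01931·5229·0.5733 = 57.90 m
Minor: ΣK = 3.72; h_m = ΣK·V²/2g = 2.133 m
Total H_L = 57.90 + 2.133 = 60.03 m

H_L ≈ 60.0 m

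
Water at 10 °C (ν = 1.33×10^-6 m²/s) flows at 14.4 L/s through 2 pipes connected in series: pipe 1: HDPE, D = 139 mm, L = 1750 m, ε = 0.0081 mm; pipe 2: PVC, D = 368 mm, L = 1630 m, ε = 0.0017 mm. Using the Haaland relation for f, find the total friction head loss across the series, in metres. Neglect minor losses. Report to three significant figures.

Pipe 1: V = 0.9489 m/s, Re = 9.92×10^4, ε/D = 5.83×10^-5, f = 0.01810, h_1 = f(L/D)V²/2g = 10.46 m
Pipe 2: V = 0.1354 m/s, Re = 3.75×10^4, ε/D = 4.62×10^-6, f = 0.02214, h_2 = f(L/D)V²/2g = 0.09160 m
Series → Q common, losses add: H = Σh = 10.55 m

H ≈ 10.6 m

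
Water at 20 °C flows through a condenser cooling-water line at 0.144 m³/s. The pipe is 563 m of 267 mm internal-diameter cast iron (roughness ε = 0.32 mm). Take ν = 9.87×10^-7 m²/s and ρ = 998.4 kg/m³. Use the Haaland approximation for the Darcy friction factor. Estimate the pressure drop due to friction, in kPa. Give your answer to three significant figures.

Δp ≈ 146 kPa

V = 4Q/(πD²) = 4·0.144/(π·0.267²) = 2.572 m/s
Re = VD/ν = 2.572·0.267/9.87×10^-7 = 6.96×10^5 → turbulent
ε/D = 0.32/267 = 0.00120
Haaland: f = 0.02091
h_f = f(L/D)V²/(2g) = 0.02091·(563/0.267)·2.572²/(2·9.81) = 14.86 m
Δp = ρg·h_f = 998.4·9.81·14.86 = 145.6 kPa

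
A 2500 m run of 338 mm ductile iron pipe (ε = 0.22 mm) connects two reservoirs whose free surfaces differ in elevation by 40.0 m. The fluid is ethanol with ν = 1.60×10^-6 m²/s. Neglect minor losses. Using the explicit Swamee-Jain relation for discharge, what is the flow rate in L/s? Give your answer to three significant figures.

Q ≈ 215 L/s

Swamee-Jain (Type II): Q = -0.965·√(gD⁵h_f/L)·ln[ε/(3.7D) + √(3.17ν²L/(gD³h_f))]
√(gD⁵h_f/L) = √(9.81·0.338⁵·40.0/2500) = 0.02631
ε/(3.7D) = 1.76×10^-4; √(3.17ν²L/(gD³h_f)) = 3.66×10^-5
Q = -0.965·0.02631·ln(2.125×10^-4) = 0.2147 m³/s
Check: V = 2.39 m/s, Re = 5.06×10^5, f = 0.01865, h_f = 40.3 m ≈ 40.0 m ✓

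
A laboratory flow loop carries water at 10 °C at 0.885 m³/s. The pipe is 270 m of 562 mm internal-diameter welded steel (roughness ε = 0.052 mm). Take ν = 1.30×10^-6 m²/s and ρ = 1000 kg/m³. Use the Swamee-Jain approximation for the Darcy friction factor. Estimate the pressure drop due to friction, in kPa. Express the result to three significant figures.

Δp ≈ 39.6 kPa

V = 4Q/(πD²) = 4·0.885/(π·0.562²) = 3.568 m/s
Re = VD/ν = 3.568·0.562/1.30×10^-6 = 1.54×10^6 → turbulent
ε/D = 0.052/562 = 9.25×10^-5
Swamee-Jain: f = 0.01296
h_f = f(L/D)V²/(2g) = 0.01296·(270/0.562)·3.568²/(2·9.81) = 4.038 m
Δp = ρg·h_f = 1000·9.81·4.038 = 39.61 kPa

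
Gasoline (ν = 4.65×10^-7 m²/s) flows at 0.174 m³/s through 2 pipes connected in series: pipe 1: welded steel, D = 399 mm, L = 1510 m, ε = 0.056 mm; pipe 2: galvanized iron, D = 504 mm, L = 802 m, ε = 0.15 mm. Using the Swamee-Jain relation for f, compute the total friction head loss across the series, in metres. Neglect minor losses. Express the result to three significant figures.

Pipe 1: V = 1.392 m/s, Re = 1.19×10^6, ε/D = 1.40×10^-4, f = 0.01390, h_1 = f(L/D)V²/2g = 5.192 m
Pipe 2: V = 0.8722 m/s, Re = 9.45×10^5, ε/D = 2.98×10^-4, f = 0.01577, h_2 = f(L/D)V²/2g = 0.9732 m
Series → Q common, losses add: H = Σh = 6.165 m

H ≈ 6.17 m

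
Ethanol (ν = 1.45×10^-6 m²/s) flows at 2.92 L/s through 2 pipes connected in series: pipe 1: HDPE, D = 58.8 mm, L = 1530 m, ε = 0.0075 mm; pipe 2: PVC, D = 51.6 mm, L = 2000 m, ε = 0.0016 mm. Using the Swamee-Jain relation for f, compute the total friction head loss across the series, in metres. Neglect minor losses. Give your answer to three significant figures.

H ≈ 114 m

Pipe 1: V = 1.075 m/s, Re = 4.36×10^4, ε/D = 1.28×10^-4, f = 0.02189, h_1 = f(L/D)V²/2g = 33.57 m
Pipe 2: V = 1.396 m/s, Re = 4.97×10^4, ε/D = 3.10×10^-5, f = 0.02092, h_2 = f(L/D)V²/2g = 80.57 m
Series → Q common, losses add: H = Σh = 114.1 m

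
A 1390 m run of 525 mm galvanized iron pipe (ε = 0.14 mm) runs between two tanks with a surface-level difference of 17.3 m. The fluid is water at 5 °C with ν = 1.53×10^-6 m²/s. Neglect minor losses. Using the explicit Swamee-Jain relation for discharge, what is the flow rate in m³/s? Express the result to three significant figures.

Q ≈ 0.625 m³/s

Swamee-Jain (Type II): Q = -0.965·√(gD⁵h_f/L)·ln[ε/(3.7D) + √(3.17ν²L/(gD³h_f))]
√(gD⁵h_f/L) = √(9.81·0.525⁵·17.3/1390) = 0.06978
ε/(3.7D) = 7.21×10^-5; √(3.17ν²L/(gD³h_f)) = 2.05×10^-5
Q = -0.965·0.06978·ln(9.257×10^-5) = 0.6254 m³/s
Check: V = 2.89 m/s, Re = 9.91×10^5, f = 0.01546, h_f = 17.4 m ≈ 17.3 m ✓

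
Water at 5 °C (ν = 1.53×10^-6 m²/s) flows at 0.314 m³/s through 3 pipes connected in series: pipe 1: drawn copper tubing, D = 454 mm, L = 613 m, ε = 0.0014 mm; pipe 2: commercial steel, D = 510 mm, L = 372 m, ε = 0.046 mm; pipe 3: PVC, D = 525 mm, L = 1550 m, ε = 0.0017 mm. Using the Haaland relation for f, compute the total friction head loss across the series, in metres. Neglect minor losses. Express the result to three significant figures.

H ≈ 8.70 m

Pipe 1: V = 1.940 m/s, Re = 5.76×10^5, ε/D = 3.08×10^-6, f = 0.01278, h_1 = f(L/D)V²/2g = 3.308 m
Pipe 2: V = 1.537 m/s, Re = 5.12×10^5, ε/D = 9.02×10^-5, f = 0.01411, h_2 = f(L/D)V²/2g = 1.239 m
Pipe 3: V = 1.451 m/s, Re = 4.98×10^5, ε/D = 3.24×10^-6, f = 0.01311, h_3 = f(L/D)V²/2g = 4.150 m
Series → Q common, losses add: H = Σh = 8.698 m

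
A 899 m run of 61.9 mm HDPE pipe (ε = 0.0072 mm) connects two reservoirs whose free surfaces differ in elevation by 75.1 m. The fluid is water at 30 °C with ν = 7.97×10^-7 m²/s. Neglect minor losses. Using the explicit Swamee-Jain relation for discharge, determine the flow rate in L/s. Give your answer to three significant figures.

Q ≈ 7.43 L/s

Swamee-Jain (Type II): Q = -0.965·√(gD⁵h_f/L)·ln[ε/(3.7D) + √(3.17ν²L/(gD³h_f))]
√(gD⁵h_f/L) = √(9.81·0.0619⁵·75.1/899) = 8.630×10^-4
ε/(3.7D) = 3.14×10^-5; √(3.17ν²L/(gD³h_f)) = 1.02×10^-4
Q = -0.965·8.630×10^-4·ln(1.332×10^-4) = 0.007431 m³/s
Check: V = 2.47 m/s, Re = 1.92×10^5, f = 0.01662, h_f = 75.0 m ≈ 75.1 m ✓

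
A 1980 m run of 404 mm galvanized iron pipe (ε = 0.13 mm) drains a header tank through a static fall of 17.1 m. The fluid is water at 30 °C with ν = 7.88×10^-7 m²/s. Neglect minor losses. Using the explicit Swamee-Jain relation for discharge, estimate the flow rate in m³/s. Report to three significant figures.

Q ≈ 0.267 m³/s

Swamee-Jain (Type II): Q = -0.965·√(gD⁵h_f/L)·ln[ε/(3.7D) + √(3.17ν²L/(gD³h_f))]
√(gD⁵h_f/L) = √(9.81·0.404⁵·17.1/1980) = 0.03020
ε/(3.7D) = 8.70×10^-5; √(3.17ν²L/(gD³h_f)) = 1.88×10^-5
Q = -0.965·0.03020·ln(1.057×10^-4) = 0.2668 m³/s
Check: V = 2.08 m/s, Re = 1.07×10^6, f = 0.01591, h_f = 17.2 m ≈ 17.1 m ✓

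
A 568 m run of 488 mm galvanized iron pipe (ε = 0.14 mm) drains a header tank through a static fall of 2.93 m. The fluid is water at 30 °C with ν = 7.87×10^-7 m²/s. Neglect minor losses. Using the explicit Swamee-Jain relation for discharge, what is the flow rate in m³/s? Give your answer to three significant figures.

Swamee-Jain (Type II): Q = -0.965·√(gD⁵h_f/L)·ln[ε/(3.7D) + √(3.17ν²L/(gD³h_f))]
√(gD⁵h_f/L) = √(9.81·0.488⁵·2.93/568) = 0.03742
ε/(3.7D) = 7.75×10^-5; √(3.17ν²L/(gD³h_f)) = 1.83×10^-5
Q = -0.965·0.03742·ln(9.581×10^-5) = 0.3342 m³/s
Check: V = 1.79 m/s, Re = 1.11×10^6, f = 0.01557, h_f = 2.95 m ≈ 2.93 m ✓

Q ≈ 0.334 m³/s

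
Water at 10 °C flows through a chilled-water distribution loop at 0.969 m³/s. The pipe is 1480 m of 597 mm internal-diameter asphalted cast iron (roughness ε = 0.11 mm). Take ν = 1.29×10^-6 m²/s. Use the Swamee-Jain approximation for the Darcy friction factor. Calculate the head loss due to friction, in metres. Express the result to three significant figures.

h_f ≈ 21.6 m

V = 4Q/(πD²) = 4·0.969/(π·0.597²) = 3.462 m/s
Re = VD/ν = 3.462·0.597/1.29×10^-6 = 1.60×10^6 → turbulent
ε/D = 0.11/597 = 1.84×10^-4
Swamee-Jain: f = 0.01425
h_f = f(L/D)V²/(2g) = 0.01425·(1480/0.597)·3.462²/(2·9.81) = 21.57 m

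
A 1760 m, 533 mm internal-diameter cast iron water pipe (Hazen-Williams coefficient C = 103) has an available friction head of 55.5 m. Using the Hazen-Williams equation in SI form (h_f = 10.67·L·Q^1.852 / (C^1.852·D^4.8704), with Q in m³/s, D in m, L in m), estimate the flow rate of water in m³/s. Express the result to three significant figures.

Q ≈ 0.848 m³/s

Rearranging: Q = [h_f·C^1.852·D^4.8704 / (10.67·L)]^(1/1.852)
Q = [55.5·103^1.852·0.533^4.8704 / (10.67·1760)]^0.540 = 0.8481 m³/s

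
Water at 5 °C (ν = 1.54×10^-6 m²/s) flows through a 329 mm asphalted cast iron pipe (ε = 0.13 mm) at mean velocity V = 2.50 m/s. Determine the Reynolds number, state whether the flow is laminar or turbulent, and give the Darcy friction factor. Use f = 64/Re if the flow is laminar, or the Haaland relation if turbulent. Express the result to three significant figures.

Re = VD/ν = 2.500·0.329/1.54×10^-6 = 5.34×10^5
Re > 4000 → turbulent; ε/D = 3.95×10^-4
Haaland: f = 0.01682

Re ≈ 5.34×10^5; turbulent; f ≈ 0.0168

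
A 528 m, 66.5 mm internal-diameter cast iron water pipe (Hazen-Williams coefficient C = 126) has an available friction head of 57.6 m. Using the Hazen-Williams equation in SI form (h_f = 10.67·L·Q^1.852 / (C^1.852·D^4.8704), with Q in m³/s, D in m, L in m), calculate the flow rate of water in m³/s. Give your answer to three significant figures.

Rearranging: Q = [h_f·C^1.852·D^4.8704 / (10.67·L)]^(1/1.852)
Q = [57.6·126^1.852·0.0665^4.8704 / (10.67·528)]^0.540 = 0.008509 m³/s

Q ≈ 0.00851 m³/s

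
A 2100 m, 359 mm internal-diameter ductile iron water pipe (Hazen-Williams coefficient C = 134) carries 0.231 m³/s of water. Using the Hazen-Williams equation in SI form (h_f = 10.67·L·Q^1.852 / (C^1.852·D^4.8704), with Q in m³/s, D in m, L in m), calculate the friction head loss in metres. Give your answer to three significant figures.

h_f = 10.67·2100·0.231^1.852 / (134^1.852·0.359^4.8704) = 25.08 m

h_f ≈ 25.1 m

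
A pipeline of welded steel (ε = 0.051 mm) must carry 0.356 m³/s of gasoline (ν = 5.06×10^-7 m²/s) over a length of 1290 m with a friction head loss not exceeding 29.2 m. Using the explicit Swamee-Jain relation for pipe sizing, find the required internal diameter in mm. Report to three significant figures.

Swamee-Jain (Type III): D = 0.66·[ε^1.25·(LQ²/(gh_f))^4.75 + ν·Q^9.4·(L/(gh_f))^5.2]^0.04
LQ²/(gh_f) = 0.5707; L/(gh_f) = 4.503
Term 1 = ε^1.25·(…)^4.75 = 3.00×10^-7; Term 2 = ν·Q^9.4·(…)^5.2 = 7.69×10^-8
D = 0.66·(3.00×10^-7 + 7.69×10^-8)^0.04 = 0.3653 m = 365 mm
Check: V = 3.40 m/s, Re = 2.45×10^6, f = 0.01340, h_f = 27.8 m ≈ 29.2 m ✓

D ≈ 365 mm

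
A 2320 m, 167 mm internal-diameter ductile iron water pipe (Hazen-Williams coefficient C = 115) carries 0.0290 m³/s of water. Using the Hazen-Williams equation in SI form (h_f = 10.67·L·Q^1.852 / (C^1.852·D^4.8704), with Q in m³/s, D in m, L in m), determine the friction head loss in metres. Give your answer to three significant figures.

h_f ≈ 32.8 m

h_f = 10.67·2320·0.0290^1.852 / (115^1.852·0.167^4.8704) = 32.76 m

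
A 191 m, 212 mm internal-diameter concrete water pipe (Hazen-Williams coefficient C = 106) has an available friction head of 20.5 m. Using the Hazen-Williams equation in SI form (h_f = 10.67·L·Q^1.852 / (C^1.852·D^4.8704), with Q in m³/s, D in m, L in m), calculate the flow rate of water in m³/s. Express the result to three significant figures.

Q ≈ 0.150 m³/s

Rearranging: Q = [h_f·C^1.852·D^4.8704 / (10.67·L)]^(1/1.852)
Q = [20.5·106^1.852·0.212^4.8704 / (10.67·191)]^0.540 = 0.1497 m³/s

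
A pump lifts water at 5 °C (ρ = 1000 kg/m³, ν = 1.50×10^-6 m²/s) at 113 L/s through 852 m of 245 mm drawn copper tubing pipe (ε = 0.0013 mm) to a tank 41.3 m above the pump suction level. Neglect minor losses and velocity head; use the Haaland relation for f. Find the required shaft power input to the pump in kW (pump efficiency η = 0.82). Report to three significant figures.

P_shaft ≈ 74.7 kW

V = 4Q/(πD²) = 2.397 m/s; Re = 3.91×10^5; ε/D = 5.31×10^-6; f = 0.01370
h_f = f(L/D)V²/2g = 13.95 m
Total head H = z + h_f = 41.3 + 13.95 = 55.25 m
P_hyd = ρgQH = 1000·9.81·0.113·55.25 = 61.25 kW
P_shaft = P_hyd/η = 61.25/0.82 = 74.70 kW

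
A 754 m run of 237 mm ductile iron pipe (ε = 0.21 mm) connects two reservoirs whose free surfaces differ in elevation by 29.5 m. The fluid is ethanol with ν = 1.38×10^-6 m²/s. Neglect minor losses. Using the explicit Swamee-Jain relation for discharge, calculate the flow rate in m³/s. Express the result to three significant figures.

Q ≈ 0.134 m³/s

Swamee-Jain (Type II): Q = -0.965·√(gD⁵h_f/L)·ln[ε/(3.7D) + √(3.17ν²L/(gD³h_f))]
√(gD⁵h_f/L) = √(9.81·0.237⁵·29.5/754) = 0.01694
ε/(3.7D) = 2.39×10^-4; √(3.17ν²L/(gD³h_f)) = 3.44×10^-5
Q = -0.965·0.01694·ln(2.739×10^-4) = 0.1341 m³/s
Check: V = 3.04 m/s, Re = 5.22×10^5, f = 0.01981, h_f = 29.7 m ≈ 29.5 m ✓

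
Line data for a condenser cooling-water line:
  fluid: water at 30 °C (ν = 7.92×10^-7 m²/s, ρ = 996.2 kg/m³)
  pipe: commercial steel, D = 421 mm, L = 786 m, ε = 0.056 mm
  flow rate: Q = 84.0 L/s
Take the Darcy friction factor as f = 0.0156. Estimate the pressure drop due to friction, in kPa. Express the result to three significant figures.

V = 4Q/(πD²) = 4·0.0840/(π·0.421²) = 0.6034 m/s
h_f = f(L/D)V²/(2g) = 0.01560·(786/0.421)·0.6034²/(2·9.81) = 0.5405 m
Δp = ρg·h_f = 996.2·9.81·0.5405 = 5.282 kPa

Δp ≈ 5.28 kPa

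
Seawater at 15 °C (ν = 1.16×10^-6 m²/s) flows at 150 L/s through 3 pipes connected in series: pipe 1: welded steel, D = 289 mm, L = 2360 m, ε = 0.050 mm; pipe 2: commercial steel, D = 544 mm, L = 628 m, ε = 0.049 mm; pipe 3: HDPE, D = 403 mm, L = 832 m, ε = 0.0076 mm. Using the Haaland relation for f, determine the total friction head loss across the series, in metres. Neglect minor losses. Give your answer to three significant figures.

H ≈ 34.7 m

Pipe 1: V = 2.287 m/s, Re = 5.70×10^5, ε/D = 1.73×10^-4, f = 0.01486, h_1 = f(L/D)V²/2g = 32.34 m
Pipe 2: V = 0.6454 m/s, Re = 3.03×10^5, ε/D = 9.01×10^-5, f = 0.01512, h_2 = f(L/D)V²/2g = 0.3706 m
Pipe 3: V = 1.176 m/s, Re = 4.09×10^5, ε/D = 1.89×10^-5, f = 0.01374, h_3 = f(L/D)V²/2g = 1.999 m
Series → Q common, losses add: H = Σh = 34.71 m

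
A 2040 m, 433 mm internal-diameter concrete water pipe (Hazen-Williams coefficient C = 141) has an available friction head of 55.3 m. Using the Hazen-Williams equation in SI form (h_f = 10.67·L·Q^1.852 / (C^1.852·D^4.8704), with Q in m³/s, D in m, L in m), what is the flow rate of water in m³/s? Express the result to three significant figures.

Rearranging: Q = [h_f·C^1.852·D^4.8704 / (10.67·L)]^(1/1.852)
Q = [55.3·141^1.852·0.433^4.8704 / (10.67·2040)]^0.540 = 0.6195 m³/s

Q ≈ 0.619 m³/s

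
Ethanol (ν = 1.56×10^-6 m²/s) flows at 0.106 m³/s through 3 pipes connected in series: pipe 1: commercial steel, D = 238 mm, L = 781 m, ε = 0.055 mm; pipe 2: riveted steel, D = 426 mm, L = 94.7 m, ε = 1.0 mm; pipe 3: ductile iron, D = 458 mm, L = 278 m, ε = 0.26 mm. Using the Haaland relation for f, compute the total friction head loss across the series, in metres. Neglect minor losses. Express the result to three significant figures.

Pipe 1: V = 2.383 m/s, Re = 3.64×10^5, ε/D = 2.31×10^-4, f = 0.01600, h_1 = f(L/D)V²/2g = 15.19 m
Pipe 2: V = 0.7437 m/s, Re = 2.03×10^5, ε/D = 0.00235, f = 0.02520, h_2 = f(L/D)V²/2g = 0.1579 m
Pipe 3: V = 0.6434 m/s, Re = 1.89×10^5, ε/D = 5.68×10^-4, f = 0.01907, h_3 = f(L/D)V²/2g = 0.2443 m
Series → Q common, losses add: H = Σh = 15.59 m

H ≈ 15.6 m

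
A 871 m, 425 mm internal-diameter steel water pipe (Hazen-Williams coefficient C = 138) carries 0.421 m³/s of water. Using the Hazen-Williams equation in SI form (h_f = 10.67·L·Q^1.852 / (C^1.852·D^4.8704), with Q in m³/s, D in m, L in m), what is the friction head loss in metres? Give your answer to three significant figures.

h_f = 10.67·871·0.421^1.852 / (138^1.852·0.425^4.8704) = 13.16 m

h_f ≈ 13.2 m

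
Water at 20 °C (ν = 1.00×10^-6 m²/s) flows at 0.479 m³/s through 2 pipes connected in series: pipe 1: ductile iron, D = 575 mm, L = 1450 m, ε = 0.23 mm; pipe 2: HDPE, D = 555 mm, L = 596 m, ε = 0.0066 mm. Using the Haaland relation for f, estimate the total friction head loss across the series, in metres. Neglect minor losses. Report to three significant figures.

Pipe 1: V = 1.845 m/s, Re = 1.06×10^6, ε/D = 4.00×10^-4, f = 0.01641, h_1 = f(L/D)V²/2g = 7.178 m
Pipe 2: V = 1.980 m/s, Re = 1.10×10^6, ε/D = 1.19×10^-5, f = 0.01164, h_2 = f(L/D)V²/2g = 2.497 m
Series → Q common, losses add: H = Σh = 9.675 m

H ≈ 9.68 m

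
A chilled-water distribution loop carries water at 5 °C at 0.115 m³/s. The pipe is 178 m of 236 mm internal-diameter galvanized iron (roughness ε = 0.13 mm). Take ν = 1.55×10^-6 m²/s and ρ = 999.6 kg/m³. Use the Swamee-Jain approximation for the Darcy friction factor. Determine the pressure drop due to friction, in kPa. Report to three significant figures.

V = 4Q/(πD²) = 4·0.115/(π·0.236²) = 2.629 m/s
Re = VD/ν = 2.629·0.236/1.55×10^-6 = 4.00×10^5 → turbulent
ε/D = 0.13/236 = 5.51×10^-4
Swamee-Jain: f = 0.01829
h_f = f(L/D)V²/(2g) = 0.01829·(178/0.236)·2.629²/(2·9.81) = 4.860 m
Δp = ρg·h_f = 999.6·9.81·4.860 = 47.66 kPa

Δp ≈ 47.7 kPa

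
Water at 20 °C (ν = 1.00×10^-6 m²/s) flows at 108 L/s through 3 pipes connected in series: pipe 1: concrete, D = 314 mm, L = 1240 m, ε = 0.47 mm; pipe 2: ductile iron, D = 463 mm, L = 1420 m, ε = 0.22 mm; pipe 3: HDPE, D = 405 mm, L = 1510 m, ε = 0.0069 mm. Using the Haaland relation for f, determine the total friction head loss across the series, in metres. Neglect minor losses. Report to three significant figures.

Pipe 1: V = 1.395 m/s, Re = 4.38×10^5, ε/D = 0.00150, f = 0.02221, h_1 = f(L/D)V²/2g = 8.694 m
Pipe 2: V = 0.6415 m/s, Re = 2.97×10^5, ε/D = 4.75×10^-4, f = 0.01794, h_2 = f(L/D)V²/2g = 1.154 m
Pipe 3: V = 0.8383 m/s, Re = 3.40×10^5, ε/D = 1.70×10^-5, f = 0.01417, h_3 = f(L/D)V²/2g = 1.892 m
Series → Q common, losses add: H = Σh = 11.74 m

H ≈ 11.7 m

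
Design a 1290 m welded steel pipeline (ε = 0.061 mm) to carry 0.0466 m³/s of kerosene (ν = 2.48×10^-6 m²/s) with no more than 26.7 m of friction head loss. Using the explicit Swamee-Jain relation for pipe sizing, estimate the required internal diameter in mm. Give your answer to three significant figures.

D ≈ 177 mm

Swamee-Jain (Type III): D = 0.66·[ε^1.25·(LQ²/(gh_f))^4.75 + ν·Q^9.4·(L/(gh_f))^5.2]^0.04
LQ²/(gh_f) = 0.01070; L/(gh_f) = 4.925
Term 1 = ε^1.25·(…)^4.75 = 2.35×10^-15; Term 2 = ν·Q^9.4·(…)^5.2 = 3.00×10^-15
D = 0.66·(2.35×10^-15 + 3.00×10^-15)^0.04 = 0.1773 m = 177 mm
Check: V = 1.89 m/s, Re = 1.35×10^5, f = 0.01892, h_f = 25.0 m ≈ 26.7 m ✓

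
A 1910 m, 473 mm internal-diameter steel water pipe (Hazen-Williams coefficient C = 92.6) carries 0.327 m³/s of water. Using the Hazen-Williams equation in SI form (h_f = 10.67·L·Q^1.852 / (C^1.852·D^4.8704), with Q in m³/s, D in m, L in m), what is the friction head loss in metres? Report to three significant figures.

h_f ≈ 22.5 m

h_f = 10.67·1910·0.327^1.852 / (92.6^1.852·0.473^4.8704) = 22.47 m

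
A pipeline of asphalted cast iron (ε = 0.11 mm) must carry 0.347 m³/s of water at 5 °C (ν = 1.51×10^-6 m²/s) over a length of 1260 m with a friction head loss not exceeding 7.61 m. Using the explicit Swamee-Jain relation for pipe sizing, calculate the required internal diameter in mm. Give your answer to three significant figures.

Swamee-Jain (Type III): D = 0.66·[ε^1.25·(LQ²/(gh_f))^4.75 + ν·Q^9.4·(L/(gh_f))^5.2]^0.04
LQ²/(gh_f) = 2.032; L/(gh_f) = 16.88
Term 1 = ε^1.25·(…)^4.75 = 3.27×10^-4; Term 2 = ν·Q^9.4·(…)^5.2 = 1.74×10^-4
D = 0.66·(3.27×10^-4 + 1.74×10^-4)^0.04 = 0.4870 m = 487 mm
Check: V = 1.86 m/s, Re = 6.01×10^5, f = 0.01553, h_f = 7.11 m ≈ 7.61 m ✓

D ≈ 487 mm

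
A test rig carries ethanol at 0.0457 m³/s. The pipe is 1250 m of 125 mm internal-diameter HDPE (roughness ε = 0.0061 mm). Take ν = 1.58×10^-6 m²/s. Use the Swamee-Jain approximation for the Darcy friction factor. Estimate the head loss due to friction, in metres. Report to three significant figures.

V = 4Q/(πD²) = 4·0.0457/(π·0.125²) = 3.724 m/s
Re = VD/ν = 3.724·0.125/1.58×10^-6 = 2.95×10^5 → turbulent
ε/D = 0.0061/125 = 4.88×10^-5
Swamee-Jain: f = 0.01497
h_f = f(L/D)V²/(2g) = 0.01497·(1250/0.125)·3.724²/(2·9.81) = 105.8 m

h_f ≈ 106 m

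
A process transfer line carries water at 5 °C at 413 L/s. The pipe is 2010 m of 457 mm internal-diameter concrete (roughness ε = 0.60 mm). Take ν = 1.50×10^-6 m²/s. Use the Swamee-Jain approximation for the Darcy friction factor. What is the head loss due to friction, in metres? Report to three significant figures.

V = 4Q/(πD²) = 4·0.413/(π·0.457²) = 2.518 m/s
Re = VD/ν = 2.518·0.457/1.50×10^-6 = 7.67×10^5 → turbulent
ε/D = 0.60/457 = 0.00131
Swamee-Jain: f = 0.02143
h_f = f(L/D)V²/(2g) = 0.02143·(2010/0.457)·2.518²/(2·9.81) = 30.45 m

h_f ≈ 30.4 m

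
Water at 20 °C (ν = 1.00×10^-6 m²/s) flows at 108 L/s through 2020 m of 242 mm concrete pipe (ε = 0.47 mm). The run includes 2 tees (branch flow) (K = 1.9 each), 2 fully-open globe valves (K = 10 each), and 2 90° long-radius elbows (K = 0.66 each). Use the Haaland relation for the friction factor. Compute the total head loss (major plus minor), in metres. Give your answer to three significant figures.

V = 4Q/(πD²) = 2.348 m/s; V²/2g = 0.2810 m
Re = 5.68×10^5, ε/D = 0.00194 → f = 0.02358 (Haaland)
Major: h_f = f(L/D)·V²/2g = 0.02358·8347·0.2810 = 55.30 m
Minor: ΣK = 25.1; h_m = ΣK·V²/2g = 7.059 m
Total H_L = 55.30 + 7.059 = 62.36 m

H_L ≈ 62.4 m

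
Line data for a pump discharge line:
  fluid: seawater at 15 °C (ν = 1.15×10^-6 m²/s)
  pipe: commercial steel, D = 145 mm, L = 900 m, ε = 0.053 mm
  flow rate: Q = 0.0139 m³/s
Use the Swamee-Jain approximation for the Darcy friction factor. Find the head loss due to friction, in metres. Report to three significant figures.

V = 4Q/(πD²) = 4·0.0139/(π·0.145²) = 0.8418 m/s
Re = VD/ν = 0.8418·0.145/1.15×10^-6 = 1.06×10^5 → turbulent
ε/D = 0.053/145 = 3.66×10^-4
Swamee-Jain: f = 0.01965
h_f = f(L/D)V²/(2g) = 0.01965·(900/0.145)·0.8418²/(2·9.81) = 4.404 m

h_f ≈ 4.40 m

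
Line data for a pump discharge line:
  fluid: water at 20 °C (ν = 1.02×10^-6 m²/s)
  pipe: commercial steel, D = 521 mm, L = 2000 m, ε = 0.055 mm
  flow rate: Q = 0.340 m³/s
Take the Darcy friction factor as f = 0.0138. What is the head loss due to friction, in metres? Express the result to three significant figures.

V = 4Q/(πD²) = 4·0.340/(π·0.521²) = 1.595 m/s
h_f = f(L/D)V²/(2g) = 0.01380·(2000/0.521)·1.595²/(2·9.81) = 6.868 m

h_f ≈ 6.87 m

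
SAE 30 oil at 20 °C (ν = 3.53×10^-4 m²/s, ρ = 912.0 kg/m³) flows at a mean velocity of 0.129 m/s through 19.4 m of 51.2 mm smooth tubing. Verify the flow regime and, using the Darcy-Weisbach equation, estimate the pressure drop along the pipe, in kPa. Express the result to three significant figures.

Re = VD/ν = 0.129·0.05120/3.53×10^-4 = 18.7 → laminar (Re < 2300)
f = 64/Re = 3.421
h_f = f(L/D)V²/(2g) = 3.421·(19.4/0.05120)·0.129²/(2·9.81) = 1.099 m
Δp = ρg·h_f = 912.0·9.81·1.099 = 9.835 kPa

Δp ≈ 9.83 kPa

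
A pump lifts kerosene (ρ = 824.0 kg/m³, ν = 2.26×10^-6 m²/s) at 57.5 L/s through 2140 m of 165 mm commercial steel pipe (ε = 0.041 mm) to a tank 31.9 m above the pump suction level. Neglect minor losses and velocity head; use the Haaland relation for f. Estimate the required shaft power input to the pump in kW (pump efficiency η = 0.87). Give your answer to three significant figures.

V = 4Q/(πD²) = 2.689 m/s; Re = 1.96×10^5; ε/D = 2.48×10^-4; f = 0.01723
h_f = f(L/D)V²/2g = 82.34 m
Total head H = z + h_f = 31.9 + 82.34 = 114.2 m
P_hyd = ρgQH = 824.0·9.81·0.0575·114.2 = 53.10 kW
P_shaft = P_hyd/η = 53.10/0.87 = 61.03 kW

P_shaft ≈ 61.0 kW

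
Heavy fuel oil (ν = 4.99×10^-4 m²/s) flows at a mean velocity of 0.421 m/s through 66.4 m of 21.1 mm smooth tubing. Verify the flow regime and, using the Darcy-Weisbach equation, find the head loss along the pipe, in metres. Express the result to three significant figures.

h_f ≈ 102 m

Re = VD/ν = 0.421·0.02110/4.99×10^-4 = 17.8 → laminar (Re < 2300)
f = 64/Re = 3.595
h_f = f(L/D)V²/(2g) = 3.595·(66.4/0.02110)·0.421²/(2·9.81) = 102.2 m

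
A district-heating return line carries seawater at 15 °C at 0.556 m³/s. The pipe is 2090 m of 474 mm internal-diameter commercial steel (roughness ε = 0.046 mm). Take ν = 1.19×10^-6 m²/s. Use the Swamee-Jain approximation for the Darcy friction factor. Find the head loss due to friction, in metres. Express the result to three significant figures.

h_f ≈ 29.5 m

V = 4Q/(πD²) = 4·0.556/(π·0.474²) = 3.151 m/s
Re = VD/ν = 3.151·0.474/1.19×10^-6 = 1.26×10^6 → turbulent
ε/D = 0.046/474 = 9.70×10^-5
Swamee-Jain: f = 0.01322
h_f = f(L/D)V²/(2g) = 0.01322·(2090/0.474)·3.151²/(2·9.81) = 29.50 m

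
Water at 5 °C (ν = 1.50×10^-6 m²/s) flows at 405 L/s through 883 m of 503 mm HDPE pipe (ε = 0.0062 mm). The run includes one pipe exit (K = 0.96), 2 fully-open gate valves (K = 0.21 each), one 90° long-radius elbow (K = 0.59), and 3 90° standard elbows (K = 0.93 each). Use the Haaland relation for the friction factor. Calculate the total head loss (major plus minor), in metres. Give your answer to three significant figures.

H_L ≈ 5.67 m

V = 4Q/(πD²) = 2.038 m/s; V²/2g = 0.2117 m
Re = 6.83×10^5, ε/D = 1.23×10^-5 → f = 0.01254 (Haaland)
Major: h_f = f(L/D)·V²/2g = 0.01254·1755·0.2117 = 4.660 m
Minor: ΣK = 4.76; h_m = ΣK·V²/2g = 1.008 m
Total H_L = 4.660 + 1.008 = 5.668 m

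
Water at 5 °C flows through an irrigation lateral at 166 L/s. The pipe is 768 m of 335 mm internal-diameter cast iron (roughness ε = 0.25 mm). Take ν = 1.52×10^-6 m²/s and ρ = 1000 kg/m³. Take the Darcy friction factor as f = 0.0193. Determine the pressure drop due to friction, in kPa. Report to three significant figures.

V = 4Q/(πD²) = 4·0.166/(π·0.335²) = 1.883 m/s
h_f = f(L/D)V²/(2g) = 0.01930·(768/0.335)·1.883²/(2·9.81) = 7.999 m
Δp = ρg·h_f = 1000·9.81·7.999 = 78.47 kPa

Δp ≈ 78.5 kPa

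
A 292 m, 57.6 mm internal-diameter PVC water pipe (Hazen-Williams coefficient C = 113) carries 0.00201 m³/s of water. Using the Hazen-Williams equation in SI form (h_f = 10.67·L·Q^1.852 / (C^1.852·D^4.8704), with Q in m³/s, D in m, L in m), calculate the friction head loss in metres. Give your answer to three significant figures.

h_f = 10.67·292·0.00201^1.852 / (113^1.852·0.0576^4.8704) = 5.420 m

h_f ≈ 5.42 m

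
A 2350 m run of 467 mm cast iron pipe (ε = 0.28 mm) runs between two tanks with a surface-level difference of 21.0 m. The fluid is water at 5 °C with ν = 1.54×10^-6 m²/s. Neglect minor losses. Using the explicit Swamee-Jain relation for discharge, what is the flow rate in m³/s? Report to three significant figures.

Swamee-Jain (Type II): Q = -0.965·√(gD⁵h_f/L)·ln[ε/(3.7D) + √(3.17ν²L/(gD³h_f))]
√(gD⁵h_f/L) = √(9.81·0.467⁵·21.0/2350) = 0.04413
ε/(3.7D) = 1.62×10^-4; √(3.17ν²L/(gD³h_f)) = 2.90×10^-5
Q = -0.965·0.04413·ln(1.911×10^-4) = 0.3646 m³/s
Check: V = 2.13 m/s, Re = 6.46×10^5, f = 0.01818, h_f = 21.1 m ≈ 21.0 m ✓

Q ≈ 0.365 m³/s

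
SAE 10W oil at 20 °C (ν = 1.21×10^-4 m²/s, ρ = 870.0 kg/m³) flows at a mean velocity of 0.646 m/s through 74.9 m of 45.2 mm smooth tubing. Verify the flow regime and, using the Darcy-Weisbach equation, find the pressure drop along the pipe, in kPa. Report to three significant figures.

Δp ≈ 79.8 kPa

Re = VD/ν = 0.646·0.04520/1.21×10^-4 = 241 → laminar (Re < 2300)
f = 64/Re = 0.2652
h_f = f(L/D)V²/(2g) = 0.2652·(74.9/0.04520)·0.646²/(2·9.81) = 9.348 m
Δp = ρg·h_f = 870.0·9.81·9.348 = 79.78 kPa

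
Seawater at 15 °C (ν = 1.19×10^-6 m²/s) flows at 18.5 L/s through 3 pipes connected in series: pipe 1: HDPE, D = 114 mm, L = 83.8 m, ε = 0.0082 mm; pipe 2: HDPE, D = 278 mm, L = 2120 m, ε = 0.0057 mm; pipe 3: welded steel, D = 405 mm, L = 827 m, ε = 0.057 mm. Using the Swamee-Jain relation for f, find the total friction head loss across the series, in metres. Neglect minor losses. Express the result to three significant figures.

Pipe 1: V = 1.812 m/s, Re = 1.74×10^5, ε/D = 7.19×10^-5, f = 0.01655, h_1 = f(L/D)V²/2g = 2.037 m
Pipe 2: V = 0.3048 m/s, Re = 7.12×10^4, ε/D = 2.05×10^-5, f = 0.01930, h_2 = f(L/D)V²/2g = 0.6970 m
Pipe 3: V = 0.1436 m/s, Re = 4.89×10^4, ε/D = 1.41×10^-4, f = 0.02143, h_3 = f(L/D)V²/2g = 0.04599 m
Series → Q common, losses add: H = Σh = 2.780 m

H ≈ 2.78 m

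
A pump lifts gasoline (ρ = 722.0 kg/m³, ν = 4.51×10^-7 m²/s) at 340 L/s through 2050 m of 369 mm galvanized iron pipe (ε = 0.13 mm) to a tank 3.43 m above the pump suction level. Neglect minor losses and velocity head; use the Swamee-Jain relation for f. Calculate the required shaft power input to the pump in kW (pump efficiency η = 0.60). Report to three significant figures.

V = 4Q/(πD²) = 3.179 m/s; Re = 2.60×10^6; ε/D = 3.52×10^-4; f = 0.01579
h_f = f(L/D)V²/2g = 45.19 m
Total head H = z + h_f = 3.43 + 45.19 = 48.62 m
P_hyd = ρgQH = 722.0·9.81·0.340·48.62 = 117.1 kW
P_shaft = P_hyd/η = 117.1/0.60 = 195.1 kW

P_shaft ≈ 195 kW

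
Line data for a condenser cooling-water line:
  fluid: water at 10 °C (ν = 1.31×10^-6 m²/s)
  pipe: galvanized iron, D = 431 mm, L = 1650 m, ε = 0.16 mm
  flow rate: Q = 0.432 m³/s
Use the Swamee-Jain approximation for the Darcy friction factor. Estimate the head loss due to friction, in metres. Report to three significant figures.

V = 4Q/(πD²) = 4·0.432/(π·0.431²) = 2.961 m/s
Re = VD/ν = 2.961·0.431/1.31×10^-6 = 9.74×10^5 → turbulent
ε/D = 0.16/431 = 3.71×10^-4
Swamee-Jain: f = 0.01637
h_f = f(L/D)V²/(2g) = 0.01637·(1650/0.431)·2.961²/(2·9.81) = 28.01 m

h_f ≈ 28.0 m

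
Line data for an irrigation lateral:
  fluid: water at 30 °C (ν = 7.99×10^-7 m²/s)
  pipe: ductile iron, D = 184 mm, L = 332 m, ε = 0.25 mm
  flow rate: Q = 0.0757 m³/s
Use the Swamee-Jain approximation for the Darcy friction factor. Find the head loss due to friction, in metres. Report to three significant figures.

V = 4Q/(πD²) = 4·0.0757/(π·0.184²) = 2.847 m/s
Re = VD/ν = 2.847·0.184/7.99×10^-7 = 6.56×10^5 → turbulent
ε/D = 0.25/184 = 0.00136
Swamee-Jain: f = 0.02166
h_f = f(L/D)V²/(2g) = 0.02166·(332/0.184)·2.847²/(2·9.81) = 16.15 m

h_f ≈ 16.1 m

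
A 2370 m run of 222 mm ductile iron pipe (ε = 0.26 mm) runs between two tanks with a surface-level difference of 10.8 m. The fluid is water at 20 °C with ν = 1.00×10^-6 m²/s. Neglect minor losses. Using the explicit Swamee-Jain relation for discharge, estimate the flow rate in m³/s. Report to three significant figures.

Swamee-Jain (Type II): Q = -0.965·√(gD⁵h_f/L)·ln[ε/(3.7D) + √(3.17ν²L/(gD³h_f))]
√(gD⁵h_f/L) = √(9.81·0.222⁵·10.8/2370) = 0.004910
ε/(3.7D) = 3.17×10^-4; √(3.17ν²L/(gD³h_f)) = 8.05×10^-5
Q = -0.965·0.004910·ln(3.970×10^-4) = 0.03710 m³/s
Check: V = 0.959 m/s, Re = 2.13×10^5, f = 0.02177, h_f = 10.9 m ≈ 10.8 m ✓

Q ≈ 0.0371 m³/s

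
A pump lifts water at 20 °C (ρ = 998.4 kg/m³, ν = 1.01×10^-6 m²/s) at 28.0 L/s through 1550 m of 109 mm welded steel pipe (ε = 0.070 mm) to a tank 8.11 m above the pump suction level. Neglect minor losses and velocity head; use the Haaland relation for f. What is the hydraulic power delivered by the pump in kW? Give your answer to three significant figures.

P_hyd ≈ 35.8 kW

V = 4Q/(πD²) = 3.001 m/s; Re = 3.24×10^5; ε/D = 6.42×10^-4; f = 0.01878
h_f = f(L/D)V²/2g = 122.5 m
Total head H = z + h_f = 8.11 + 122.5 = 130.7 m
P_hyd = ρgQH = 998.4·9.81·0.0280·130.7 = 35.83 kW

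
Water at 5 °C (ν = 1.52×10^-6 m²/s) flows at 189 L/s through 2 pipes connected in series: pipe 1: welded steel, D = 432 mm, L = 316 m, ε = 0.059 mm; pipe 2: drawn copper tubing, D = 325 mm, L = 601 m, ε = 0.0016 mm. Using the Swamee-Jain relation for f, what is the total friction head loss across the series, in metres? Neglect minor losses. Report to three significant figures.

Pipe 1: V = 1.289 m/s, Re = 3.66×10^5, ε/D = 1.37×10^-4, f = 0.01539, h_1 = f(L/D)V²/2g = 0.9542 m
Pipe 2: V = 2.278 m/s, Re = 4.87×10^5, ε/D = 4.92×10^-6, f = 0.01323, h_2 = f(L/D)V²/2g = 6.473 m
Series → Q common, losses add: H = Σh = 7.427 m

H ≈ 7.43 m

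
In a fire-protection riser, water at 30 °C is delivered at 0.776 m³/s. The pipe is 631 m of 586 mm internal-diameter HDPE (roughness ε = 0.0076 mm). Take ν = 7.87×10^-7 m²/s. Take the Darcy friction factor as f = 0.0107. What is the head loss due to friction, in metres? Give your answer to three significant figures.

h_f ≈ 4.86 m

V = 4Q/(πD²) = 4·0.776/(π·0.586²) = 2.877 m/s
h_f = f(L/D)V²/(2g) = 0.01070·(631/0.586)·2.877²/(2·9.81) = 4.861 m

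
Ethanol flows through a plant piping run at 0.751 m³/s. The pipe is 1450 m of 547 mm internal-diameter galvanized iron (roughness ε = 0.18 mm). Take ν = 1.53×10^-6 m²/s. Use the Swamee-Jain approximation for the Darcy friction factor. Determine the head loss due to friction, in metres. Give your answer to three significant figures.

h_f ≈ 22.0 m

V = 4Q/(πD²) = 4·0.751/(π·0.547²) = 3.196 m/s
Re = VD/ν = 3.196·0.547/1.53×10^-6 = 1.14×10^6 → turbulent
ε/D = 0.18/547 = 3.29×10^-4
Swamee-Jain: f = 0.01593
h_f = f(L/D)V²/(2g) = 0.01593·(1450/0.547)·3.196²/(2·9.81) = 21.98 m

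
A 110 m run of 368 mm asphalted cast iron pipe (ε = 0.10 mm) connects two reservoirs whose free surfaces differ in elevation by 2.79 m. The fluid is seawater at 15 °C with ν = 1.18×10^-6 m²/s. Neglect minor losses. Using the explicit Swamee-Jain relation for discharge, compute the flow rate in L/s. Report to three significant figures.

Swamee-Jain (Type II): Q = -0.965·√(gD⁵h_f/L)·ln[ε/(3.7D) + √(3.17ν²L/(gD³h_f))]
√(gD⁵h_f/L) = √(9.81·0.368⁵·2.79/110) = 0.04098
ε/(3.7D) = 7.34×10^-5; √(3.17ν²L/(gD³h_f)) = 1.89×10^-5
Q = -0.965·0.04098·ln(9.231×10^-5) = 0.3674 m³/s
Check: V = 3.45 m/s, Re = 1.08×10^6, f = 0.01545, h_f = 2.81 m ≈ 2.79 m ✓

Q ≈ 367 L/s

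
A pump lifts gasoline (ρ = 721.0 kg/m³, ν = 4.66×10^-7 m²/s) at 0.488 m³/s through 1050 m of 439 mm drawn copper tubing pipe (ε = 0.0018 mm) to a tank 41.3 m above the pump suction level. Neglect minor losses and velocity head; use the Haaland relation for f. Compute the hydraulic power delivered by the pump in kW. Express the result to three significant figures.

P_hyd ≈ 186 kW

V = 4Q/(πD²) = 3.224 m/s; Re = 3.04×10^6; ε/D = 4.10×10^-6; f = 0.009845
h_f = f(L/D)V²/2g = 12.48 m
Total head H = z + h_f = 41.3 + 12.48 = 53.78 m
P_hyd = ρgQH = 721.0·9.81·0.488·53.78 = 185.6 kW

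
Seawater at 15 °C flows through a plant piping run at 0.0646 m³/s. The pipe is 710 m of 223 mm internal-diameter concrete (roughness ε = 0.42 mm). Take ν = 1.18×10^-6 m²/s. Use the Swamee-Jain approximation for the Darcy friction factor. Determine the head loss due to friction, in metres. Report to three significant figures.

V = 4Q/(πD²) = 4·0.0646/(π·0.223²) = 1.654 m/s
Re = VD/ν = 1.654·0.223/1.18×10^-6 = 3.13×10^5 → turbulent
ε/D = 0.42/223 = 0.00188
Swamee-Jain: f = 0.02380
h_f = f(L/D)V²/(2g) = 0.02380·(710/0.223)·1.654²/(2·9.81) = 10.57 m

h_f ≈ 10.6 m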